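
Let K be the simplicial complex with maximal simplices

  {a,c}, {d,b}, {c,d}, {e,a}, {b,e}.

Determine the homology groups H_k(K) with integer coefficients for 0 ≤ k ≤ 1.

We work with the vertex ordering a < b < c < d < e. The simplices of K, each written with vertices in increasing order, are:

  0-simplices (5): a, b, c, d, e
  1-simplices (5): ac, ae, bd, be, cd

giving chain groups C_0 ≅ Z^5, C_1 ≅ Z^5.

Boundary ∂_1: C_1 → C_0 is given by ∂[p,q] = [q] − [p]. For instance
  ∂bd = d − b.
This gives a 5×5 integer matrix of rank 4; reducing to Smith normal form yields diagonal entries (1,1,1,1).

Computing H_k = (kernel of ∂_k) / (image of ∂_{k+1}):

  H_0: rank C_0 − rank ∂_1 = 5 − 4 = 1, and the invariant factors of ∂_1 are all 1, so H_0 = Z.
  H_1: rank ker ∂_1 − rank ∂_2 = (5 − 4) − 0 = 1, and there is no ∂_2, so H_1 = Z.

H_0 = Z,  H_1 = Z.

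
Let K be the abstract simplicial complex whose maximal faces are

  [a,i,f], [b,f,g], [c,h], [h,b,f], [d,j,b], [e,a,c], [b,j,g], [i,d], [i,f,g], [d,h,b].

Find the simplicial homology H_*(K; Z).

K has 10 vertices, 19 edges, 8 triangles.
rank ∂_0 = 0, rank ∂_1 = 9 ⇒ b_0 = 10 − 0 − 9 = 1; all invariant factors of ∂_1 are 1 so no torsion. So H_0 = Z.
rank ∂_1 = 9, rank ∂_2 = 8 ⇒ b_1 = 19 − 9 − 8 = 2; all invariant factors of ∂_2 are 1 so no torsion. So H_1 = Z^2.
rank ∂_2 = 8, rank ∂_3 = 0 ⇒ b_2 = 8 − 8 − 0 = 0. So H_2 = 0.

H_0 = Z,  H_1 = Z^2,  H_2 = 0.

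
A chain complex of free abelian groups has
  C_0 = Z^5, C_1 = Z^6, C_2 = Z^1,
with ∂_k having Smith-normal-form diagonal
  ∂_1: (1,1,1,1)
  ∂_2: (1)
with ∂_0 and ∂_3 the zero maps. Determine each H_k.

H_0 = Z,  H_1 = Z,  H_2 = 0.

H_0: b_0 = 5 − 0 − 4 = 1; torsion from ∂_1 factors > 1: none. So H_0 = Z.
H_1: b_1 = 6 − 4 − 1 = 1; torsion from ∂_2 factors > 1: none. So H_1 = Z.
H_2: b_2 = 1 − 1 − 0 = 0; torsion from ∂_3 factors > 1: none. So H_2 = 0.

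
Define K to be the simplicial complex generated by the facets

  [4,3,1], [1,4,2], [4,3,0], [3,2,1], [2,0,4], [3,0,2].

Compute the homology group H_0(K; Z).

H_0 ≅ Z.

Fix the vertex order 0 < 1 < 2 < 3 < 4 and write every simplex with vertices in increasing order. Then dim K = 2 and the simplices of K are:

  0-simplices (5): [0], [1], [2], [3], [4]
  1-simplices (9): [0,2], [0,3], [0,4], [1,2], [1,3], [1,4], [2,3], [2,4], [3,4]
  2-simplices (6): [0,2,3], [0,2,4], [0,3,4], [1,2,3], [1,2,4], [1,3,4]

giving chain groups C_0 ≅ Z^5, C_1 ≅ Z^9, C_2 ≅ Z^6.

The boundary map ∂_1: C_1 → C_0 is given by ∂[p,q] = [q] − [p]. For instance
  ∂[2,3] = [3] − [2].
As a 5×9 matrix over Z this has rank 4, with invariant factors (1,1,1,1).

∂_2: C_2 → C_1 sends each 2-simplex [p,q,r] to [q,r] − [p,r] + [p,q]. For instance
  ∂[1,3,4] = [3,4] − [1,4] + [1,3],
  ∂[0,3,4] = [3,4] − [0,4] + [0,3].
The 9×6 boundary matrix has rank 5 and Smith normal form diag(1,1,1,1,1).

Now H_k = ker ∂_k / im ∂_{k+1}, so:

  H_0: rank C_0 − rank ∂_1 = 5 − 4 = 1, and the invariant factors of ∂_1 are all 1, so H_0 = Z.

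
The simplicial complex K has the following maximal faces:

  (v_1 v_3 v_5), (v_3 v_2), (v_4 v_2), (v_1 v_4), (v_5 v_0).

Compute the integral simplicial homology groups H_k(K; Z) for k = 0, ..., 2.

H_0 = Z,  H_1 = Z,  H_2 = 0.

We work with the vertex ordering v_0 < v_1 < v_2 < v_3 < v_4 < v_5. The simplices of K, each written with vertices in increasing order, are:

  0-simplices (6): [v_0], [v_1], [v_2], [v_3], [v_4], [v_5]
  1-simplices (7): [v_0,v_5], [v_1,v_3], [v_1,v_4], [v_1,v_5], [v_2,v_3], [v_2,v_4], [v_3,v_5]
  2-simplices (1): [v_1,v_3,v_5]

Hence C_0 ≅ Z^6, C_1 ≅ Z^7, C_2 ≅ Z^1.

∂_1: C_1 → C_0 sends each edge [p,q] (with p < q) to q − p.
The 6×7 boundary matrix has rank 5 and Smith normal form diag(1,1,1,1,1).

∂_2: C_2 → C_1 acts by ∂[p,q,r] = [q,r] − [p,r] + [p,q]. For instance
  ∂[v_1,v_3,v_5] = [v_3,v_5] − [v_1,v_5] + [v_1,v_3].
The 7×1 boundary matrix has rank 1 and Smith normal form diag(1).

Now H_k = ker ∂_k / im ∂_{k+1}, so:

  H_0: rank C_0 − rank ∂_1 = 6 − 5 = 1, and the invariant factors of ∂_1 are all 1, so H_0 = Z.
  H_1: rank ker ∂_1 − rank ∂_2 = (7 − 5) − 1 = 1, and the invariant factors of ∂_2 are all 1, so H_1 = Z.
  H_2: rank ker ∂_2 − rank ∂_3 = (1 − 1) − 0 = 0, and there is no ∂_3, so H_2 = 0.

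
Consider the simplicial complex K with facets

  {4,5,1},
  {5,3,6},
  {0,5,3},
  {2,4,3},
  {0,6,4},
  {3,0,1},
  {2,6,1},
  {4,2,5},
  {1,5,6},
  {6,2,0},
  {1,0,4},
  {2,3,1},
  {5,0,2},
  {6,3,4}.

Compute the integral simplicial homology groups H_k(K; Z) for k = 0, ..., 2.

H_0 = Z,  H_1 = Z^2,  H_2 = Z.

Take the total order 0 < 1 < 2 < 3 < 4 < 5 < 6 on the vertex set. Then K (dimension 2) consists of the simplices:

  0-simplices (7): [0], [1], [2], [3], [4], [5], [6]
  1-simplices (21): [0,1], [0,2], [0,3], [0,4], [0,5], [0,6], [1,2], [1,3], [1,4], [1,5], [1,6], [2,3], [2,4], [2,5], [2,6], [3,4], [3,5], [3,6], [4,5], [4,6], [5,6]
  2-simplices (14): [0,1,3], [0,1,4], [0,2,5], [0,2,6], [0,3,5], [0,4,6], [1,2,3], [1,2,6], [1,4,5], [1,5,6], [2,3,4], [2,4,5], [3,4,6], [3,5,6]

so the chain groups are C_0 ≅ Z^7, C_1 ≅ Z^21, C_2 ≅ Z^14.

∂_1: C_1 → C_0 is given by ∂[p,q] = [q] − [p]. For instance
  ∂[3,5] = [5] − [3].
As a 7×21 matrix over Z this has rank 6, with invariant factors (1,1,1,1,1,1).

The boundary map ∂_2: C_2 → C_1 sends each 2-simplex [p,q,r] to [q,r] − [p,r] + [p,q]. For instance
  ∂[2,3,4] = [3,4] − [2,4] + [2,3],
  ∂[0,1,3] = [1,3] − [0,3] + [0,1].
As a 21×14 matrix over Z this has rank 13, with invariant factors (1,1,1,1,1,1,1,1,1,1,1,1,1).

Reading off H_k = ker ∂_k / im ∂_{k+1}:

  H_0: rank C_0 − rank ∂_1 = 7 − 6 = 1, and the invariant factors of ∂_1 are all 1, so H_0 = Z.
  H_1: rank ker ∂_1 − rank ∂_2 = (21 − 6) − 13 = 2, and the invariant factors of ∂_2 are all 1, so H_1 = Z^2.
  H_2: rank ker ∂_2 − rank ∂_3 = (14 − 13) − 0 = 1, and there is no ∂_3, so H_2 = Z.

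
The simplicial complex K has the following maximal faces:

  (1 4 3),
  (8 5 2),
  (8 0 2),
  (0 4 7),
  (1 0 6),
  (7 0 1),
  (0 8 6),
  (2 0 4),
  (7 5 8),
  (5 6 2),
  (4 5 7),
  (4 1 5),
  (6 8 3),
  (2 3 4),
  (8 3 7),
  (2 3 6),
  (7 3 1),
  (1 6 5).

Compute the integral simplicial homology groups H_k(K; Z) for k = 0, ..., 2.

H_0 = Z,  H_1 = Z ⊕ Z_2,  H_2 = 0.

Fix the vertex order 0 < 1 < 2 < 3 < 4 < 5 < 6 < 7 < 8 and write every simplex with vertices in increasing order. Then dim K = 2 and the simplices of K are:

  0-simplices (9): [0], [1], [2], [3], [4], [5], [6], [7], [8]
  1-simplices (27): (27 of them)
  2-simplices (18): [0,1,6], [0,1,7], [0,2,4], [0,2,8], [0,4,7], [0,6,8], [1,3,4], [1,3,7], [1,4,5], [1,5,6], [2,3,4], [2,3,6], [2,5,6], [2,5,8], [3,6,8], [3,7,8], [4,5,7], [5,7,8]

so the chain groups are C_0 ≅ Z^9, C_1 ≅ Z^27, C_2 ≅ Z^18.

Boundary ∂_1: C_1 → C_0 is given by ∂[p,q] = [q] − [p].
As a 9×27 matrix over Z this has rank 8, with invariant factors (1,1,1,1,1,1,1,1).

Boundary ∂_2: C_2 → C_1 maps a triangle to the signed sum of its edges. For instance
  ∂[0,2,4] = [2,4] − [0,4] + [0,2],
  ∂[2,3,4] = [3,4] − [2,4] + [2,3].
The resulting 27×18 matrix has rank 18, and its Smith normal form has invariant factors (1,1,1,1,1,1,1,1,1,1,1,1,1,1,1,1,1,2).

Computing H_k = (kernel of ∂_k) / (image of ∂_{k+1}):

  H_0: rank C_0 − rank ∂_1 = 9 − 8 = 1, and the invariant factors of ∂_1 are all 1, so H_0 ≅ Z.
  H_1: rank ker ∂_1 − rank ∂_2 = (27 − 8) − 18 = 1, and ∂_2 has invariant factor 2 > 1, so H_1 ≅ Z ⊕ Z_2.
  H_2: rank ker ∂_2 − rank ∂_3 = (18 − 18) − 0 = 0, and there is no ∂_3, so H_2 ≅ 0.

As a check, the Euler characteristic is 9 − 27 + 18 = 0, which agrees with 1 − 1 + 0 = 0.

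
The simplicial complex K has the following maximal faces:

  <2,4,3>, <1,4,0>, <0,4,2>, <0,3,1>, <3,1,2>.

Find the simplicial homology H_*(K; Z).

We work with the vertex ordering 0 < 1 < 2 < 3 < 4. The simplices of K, each written with vertices in increasing order, are:

  0-simplices (5): [0], [1], [2], [3], [4]
  1-simplices (10): [0,1], [0,2], [0,3], [0,4], [1,2], [1,3], [1,4], [2,3], [2,4], [3,4]
  2-simplices (5): [0,1,3], [0,1,4], [0,2,4], [1,2,3], [2,3,4]

so the chain groups are C_0 ≅ Z^5, C_1 ≅ Z^10, C_2 ≅ Z^5.

The boundary map ∂_1: C_1 → C_0 maps an edge to its endpoints' difference, ∂[p,q] = q − p.
As a 5×10 matrix over Z this has rank 4, with invariant factors (1,1,1,1).

The boundary map ∂_2: C_2 → C_1 acts by ∂[p,q,r] = [q,r] − [p,r] + [p,q]. For instance
  ∂[0,1,4] = [1,4] − [0,4] + [0,1],
  ∂[1,2,3] = [2,3] − [1,3] + [1,2].
The 10×5 boundary matrix has rank 5 and Smith normal form diag(1,1,1,1,1).

Now H_k = ker ∂_k / im ∂_{k+1}, so:

  H_0: rank C_0 − rank ∂_1 = 5 − 4 = 1, and the invariant factors of ∂_1 are all 1, so H_0 = Z.
  H_1: rank ker ∂_1 − rank ∂_2 = (10 − 4) − 5 = 1, and the invariant factors of ∂_2 are all 1, so H_1 = Z.
  H_2: rank ker ∂_2 − rank ∂_3 = (5 − 5) − 0 = 0, and there is no ∂_3, so H_2 = 0.

(K is a triangulation of the Möbius band.)

H_0 = Z,  H_1 = Z,  H_2 = 0.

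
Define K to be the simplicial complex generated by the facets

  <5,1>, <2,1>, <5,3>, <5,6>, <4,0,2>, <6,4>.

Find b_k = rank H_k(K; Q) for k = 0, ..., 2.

Order the vertices as 0 < 1 < 2 < 3 < 4 < 5 < 6. Listing each simplex with vertices in this order, K has dimension 2 with simplices:

  0-simplices (7): [0], [1], [2], [3], [4], [5], [6]
  1-simplices (8): [0,2], [0,4], [1,2], [1,5], [2,4], [3,5], [4,6], [5,6]
  2-simplices (1): [0,2,4]

so the chain groups are C_0 ≅ Z^7, C_1 ≅ Z^8, C_2 ≅ Z^1.

∂_1: C_1 → C_0 maps an edge to its endpoints' difference, ∂[p,q] = q − p. For instance
  ∂[1,5] = [5] − [1].
The resulting 7×8 matrix has rank 6, and its Smith normal form has invariant factors (1,1,1,1,1,1).

Boundary ∂_2: C_2 → C_1 sends each 2-simplex [p,q,r] to [q,r] − [p,r] + [p,q]. For instance
  ∂[0,2,4] = [2,4] − [0,4] + [0,2].
As a 8×1 matrix over Z this has rank 1, with invariant factors (1).

Computing H_k = (kernel of ∂_k) / (image of ∂_{k+1}):

  H_0: rank C_0 − rank ∂_1 = 7 − 6 = 1, and the invariant factors of ∂_1 are all 1, so H_0 = Z.
  H_1: rank ker ∂_1 − rank ∂_2 = (8 − 6) − 1 = 1, and the invariant factors of ∂_2 are all 1, so H_1 = Z.
  H_2: rank ker ∂_2 − rank ∂_3 = (1 − 1) − 0 = 0, and there is no ∂_3, so H_2 = 0.

As a check, the Euler characteristic is 7 − 8 + 1 = 0, which agrees with 1 − 1 + 0 = 0.

Hence the Betti numbers are b_0 = 1, b_1 = 1, b_2 = 0.

b_0 = 1, b_1 = 1, b_2 = 0.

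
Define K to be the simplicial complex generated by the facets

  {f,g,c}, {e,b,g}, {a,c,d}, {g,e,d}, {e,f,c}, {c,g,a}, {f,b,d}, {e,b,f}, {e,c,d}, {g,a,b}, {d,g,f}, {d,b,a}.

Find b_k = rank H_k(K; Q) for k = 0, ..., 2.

Take the total order a < b < c < d < e < f < g on the vertex set. Then K (dimension 2) consists of the simplices:

  0-simplices (7): a, b, c, d, e, f, g
  1-simplices (18): ab, ac, ad, ag, bd, be, bf, bg, cd, ce, cf, cg, de, df, dg, ef, eg, fg
  2-simplices (12): abd, abg, acd, acg, bdf, bef, beg, cde, cef, cfg, deg, dfg

so the chain groups are C_0 ≅ Z^7, C_1 ≅ Z^18, C_2 ≅ Z^12.

Boundary ∂_1: C_1 → C_0 is given by ∂[p,q] = [q] − [p]. For instance
  ∂ef = f − e.
This gives a 7×18 integer matrix of rank 6; reducing to Smith normal form yields diagonal entries (1,1,1,1,1,1).

∂_2: C_2 → C_1 sends each 2-simplex [p,q,r] to [q,r] − [p,r] + [p,q]. For instance
  ∂deg = eg − dg + de,
  ∂dfg = fg − dg + df.
As a 18×12 matrix over Z this has rank 12, with invariant factors (1,1,1,1,1,1,1,1,1,1,1,2).

Computing H_k = (kernel of ∂_k) / (image of ∂_{k+1}):

  H_0: rank C_0 − rank ∂_1 = 7 − 6 = 1, and the invariant factors of ∂_1 are all 1, so H_0 ≅ Z.
  H_1: rank ker ∂_1 − rank ∂_2 = (18 − 6) − 12 = 0, and ∂_2 has invariant factor 2 > 1, so H_1 ≅ Z/2Z.
  H_2: rank ker ∂_2 − rank ∂_3 = (12 − 12) − 0 = 0, and there is no ∂_3, so H_2 ≅ 0.

As a check, the Euler characteristic is 7 − 18 + 12 = 1, which agrees with 1 − 0 + 0 = 1.
(K is a triangulation of the real projective plane RP^2.)

Hence the Betti numbers are b_0 = 1, b_1 = 0, b_2 = 0.

b_0 = 1, b_1 = 0, b_2 = 0.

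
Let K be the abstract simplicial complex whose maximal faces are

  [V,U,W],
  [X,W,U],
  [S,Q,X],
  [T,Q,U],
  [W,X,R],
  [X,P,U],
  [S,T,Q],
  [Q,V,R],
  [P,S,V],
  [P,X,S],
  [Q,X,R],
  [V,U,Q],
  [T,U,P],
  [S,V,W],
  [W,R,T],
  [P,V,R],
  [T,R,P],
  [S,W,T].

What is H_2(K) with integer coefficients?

H_2 ≅ Z.

Take the total order P < Q < R < S < T < U < V < W < X on the vertex set. Then K (dimension 2) consists of the simplices:

  0-simplices (9): P, Q, R, S, T, U, V, W, X
  1-simplices (27): PR, PS, PT, PU, PV, PX, QR, QS, QT, QU, QV, QX, RT, RV, RW, RX, ST, SV, SW, SX, TU, TW, UV, UW, UX, VW, WX
  2-simplices (18): PRT, PRV, PSV, PSX, PTU, PUX, QRV, QRX, QST, QSX, QTU, QUV, RTW, RWX, STW, SVW, UVW, UWX

giving chain groups C_0 ≅ Z^9, C_1 ≅ Z^27, C_2 ≅ Z^18.

∂_1: C_1 → C_0 is given by ∂[p,q] = [q] − [p].
The 9×27 boundary matrix has rank 8 and Smith normal form diag(1,1,1,1,1,1,1,1).

The boundary map ∂_2: C_2 → C_1 maps a triangle to the signed sum of its edges. For instance
  ∂QSX = SX − QX + QS,
  ∂QST = ST − QT + QS.
The resulting 27×18 matrix has rank 17, and its Smith normal form has invariant factors (1,1,1,1,1,1,1,1,1,1,1,1,1,1,1,1,1).

Now H_k = ker ∂_k / im ∂_{k+1}, so:

  H_2: rank ker ∂_2 − rank ∂_3 = (18 − 17) − 0 = 1, and there is no ∂_3, so H_2 = Z.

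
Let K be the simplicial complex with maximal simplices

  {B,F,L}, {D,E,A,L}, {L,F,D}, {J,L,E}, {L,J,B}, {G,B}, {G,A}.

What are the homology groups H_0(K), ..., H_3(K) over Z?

K has 8 vertices, 15 edges, 8 triangles, 1 3-simplex.
rank ∂_0 = 0, rank ∂_1 = 7 ⇒ b_0 = 8 − 0 − 7 = 1; all invariant factors of ∂_1 are 1 so no torsion. So H_0 = Z.
rank ∂_1 = 7, rank ∂_2 = 7 ⇒ b_1 = 15 − 7 − 7 = 1; all invariant factors of ∂_2 are 1 so no torsion. So H_1 = Z.
rank ∂_2 = 7, rank ∂_3 = 1 ⇒ b_2 = 8 − 7 − 1 = 0; all invariant factors of ∂_3 are 1 so no torsion. So H_2 = 0.
rank ∂_3 = 1, rank ∂_4 = 0 ⇒ b_3 = 1 − 1 − 0 = 0. So H_3 = 0.

H_0 ≅ Z,  H_1 ≅ Z,  H_2 = 0,  H_3 = 0.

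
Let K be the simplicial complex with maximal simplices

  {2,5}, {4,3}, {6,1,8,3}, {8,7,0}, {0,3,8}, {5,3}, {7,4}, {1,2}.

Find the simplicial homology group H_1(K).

Order the vertices as 0 < 1 < 2 < 3 < 4 < 5 < 6 < 7 < 8. Listing each simplex with vertices in this order, K has dimension 3 with simplices:

  0-simplices (9): [0], [1], [2], [3], [4], [5], [6], [7], [8]
  1-simplices (15): [0,3], [0,7], [0,8], [1,2], [1,3], [1,6], [1,8], [2,5], [3,4], [3,5], [3,6], [3,8], [4,7], [6,8], [7,8]
  2-simplices (6): [0,3,8], [0,7,8], [1,3,6], [1,3,8], [1,6,8], [3,6,8]
  3-simplices (1): [1,3,6,8]

so the chain groups are C_0 ≅ Z^9, C_1 ≅ Z^15, C_2 ≅ Z^6, C_3 ≅ Z^1.

Boundary ∂_1: C_1 → C_0 is given by ∂[p,q] = [q] − [p].
As a 9×15 matrix over Z this has rank 8, with invariant factors (1,1,1,1,1,1,1,1).

The boundary map ∂_2: C_2 → C_1 maps a triangle to the signed sum of its edges. For instance
  ∂[0,7,8] = [7,8] − [0,8] + [0,7],
  ∂[1,6,8] = [6,8] − [1,8] + [1,6].
As a 15×6 matrix over Z this has rank 5, with invariant factors (1,1,1,1,1).

The boundary map ∂_3: C_3 → C_2 sends each 3-simplex σ to the alternating sum Σ_i (−1)^i (σ with its i-th vertex removed). For instance
  ∂[1,3,6,8] = [3,6,8] − [1,6,8] + [1,3,8] − [1,3,6].
The 6×1 boundary matrix has rank 1 and Smith normal form diag(1).

Reading off H_k = ker ∂_k / im ∂_{k+1}:

  H_1: rank ker ∂_1 − rank ∂_2 = (15 − 8) − 5 = 2, and the invariant factors of ∂_2 are all 1, so H_1 ≅ Z^2.

H_1 = Z^2.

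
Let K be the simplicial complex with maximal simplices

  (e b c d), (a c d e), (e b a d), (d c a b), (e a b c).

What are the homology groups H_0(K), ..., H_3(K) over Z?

H_0 ≅ Z,  H_1 = 0,  H_2 = 0,  H_3 ≅ Z.

Fix the vertex order a < b < c < d < e and write every simplex with vertices in increasing order. Then dim K = 3 and the simplices of K are:

  0-simplices (5): a, b, c, d, e
  1-simplices (10): ab, ac, ad, ae, bc, bd, be, cd, ce, de
  2-simplices (10): abc, abd, abe, acd, ace, ade, bcd, bce, bde, cde
  3-simplices (5): abcd, abce, abde, acde, bcde

so the chain groups are C_0 ≅ Z^5, C_1 ≅ Z^10, C_2 ≅ Z^10, C_3 ≅ Z^5.

The boundary map ∂_1: C_1 → C_0 sends each edge [p,q] (with p < q) to q − p. For instance
  ∂ae = e − a.
The resulting 5×10 matrix has rank 4, and its Smith normal form has invariant factors (1,1,1,1).

∂_2: C_2 → C_1 acts by ∂[p,q,r] = [q,r] − [p,r] + [p,q]. For instance
  ∂bde = de − be + bd,
  ∂cde = de − ce + cd.
The 10×10 boundary matrix has rank 6 and Smith normal form diag(1,1,1,1,1,1).

The boundary map ∂_3: C_3 → C_2 sends each 3-simplex σ to the alternating sum Σ_i (−1)^i (σ with its i-th vertex removed). For instance
  ∂bcde = cde − bde + bce − bcd,
  ∂abde = bde − ade + abe − abd.
The 10×5 boundary matrix has rank 4 and Smith normal form diag(1,1,1,1).

Reading off H_k = ker ∂_k / im ∂_{k+1}:

  H_0: rank C_0 − rank ∂_1 = 5 − 4 = 1, and the invariant factors of ∂_1 are all 1, so H_0 ≅ Z.
  H_1: rank ker ∂_1 − rank ∂_2 = (10 − 4) − 6 = 0, and the invariant factors of ∂_2 are all 1, so H_1 ≅ 0.
  H_2: rank ker ∂_2 − rank ∂_3 = (10 − 6) − 4 = 0, and the invariant factors of ∂_3 are all 1, so H_2 ≅ 0.
  H_3: rank ker ∂_3 − rank ∂_4 = (5 − 4) − 0 = 1, and there is no ∂_4, so H_3 ≅ Z.

(K is a triangulation of the 3-sphere S^3.)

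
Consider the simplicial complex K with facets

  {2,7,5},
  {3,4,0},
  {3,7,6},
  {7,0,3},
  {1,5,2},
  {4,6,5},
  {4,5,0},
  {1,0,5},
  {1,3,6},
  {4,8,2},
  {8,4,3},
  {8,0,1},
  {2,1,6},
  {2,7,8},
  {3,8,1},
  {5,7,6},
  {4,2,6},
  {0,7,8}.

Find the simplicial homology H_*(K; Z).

H_0 = Z,  H_1 = Z ⊕ Z/2Z,  H_2 = 0.

We work with the vertex ordering 0 < 1 < 2 < 3 < 4 < 5 < 6 < 7 < 8. The simplices of K, each written with vertices in increasing order, are:

  0-simplices (9): [0], [1], [2], [3], [4], [5], [6], [7], [8]
  1-simplices (27): (27 of them)
  2-simplices (18): [0,1,5], [0,1,8], [0,3,4], [0,3,7], [0,4,5], [0,7,8], [1,2,5], [1,2,6], [1,3,6], [1,3,8], [2,4,6], [2,4,8], [2,5,7], [2,7,8], [3,4,8], [3,6,7], [4,5,6], [5,6,7]

giving chain groups C_0 ≅ Z^9, C_1 ≅ Z^27, C_2 ≅ Z^18.

The boundary map ∂_1: C_1 → C_0 sends each edge [p,q] (with p < q) to q − p. For instance
  ∂[1,2] = [2] − [1].
This gives a 9×27 integer matrix of rank 8; reducing to Smith normal form yields diagonal entries (1,1,1,1,1,1,1,1).

The boundary map ∂_2: C_2 → C_1 acts by ∂[p,q,r] = [q,r] − [p,r] + [p,q]. For instance
  ∂[3,4,8] = [4,8] − [3,8] + [3,4],
  ∂[2,7,8] = [7,8] − [2,8] + [2,7].
The resulting 27×18 matrix has rank 18, and its Smith normal form has invariant factors (1,1,1,1,1,1,1,1,1,1,1,1,1,1,1,1,1,2).

Now H_k = ker ∂_k / im ∂_{k+1}, so:

  H_0: rank C_0 − rank ∂_1 = 9 − 8 = 1, and the invariant factors of ∂_1 are all 1, so H_0 ≅ Z.
  H_1: rank ker ∂_1 − rank ∂_2 = (27 − 8) − 18 = 1, and ∂_2 has invariant factor 2 > 1, so H_1 ≅ Z ⊕ Z/2Z.
  H_2: rank ker ∂_2 − rank ∂_3 = (18 − 18) − 0 = 0, and there is no ∂_3, so H_2 ≅ 0.

As a check, the Euler characteristic is 9 − 27 + 18 = 0, which agrees with 1 − 1 + 0 = 0.
(K is a triangulation of the Klein bottle.)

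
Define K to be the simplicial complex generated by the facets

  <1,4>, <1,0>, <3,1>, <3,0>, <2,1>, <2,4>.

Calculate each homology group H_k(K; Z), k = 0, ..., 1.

K has 5 vertices, 6 edges.
rank ∂_0 = 0, rank ∂_1 = 4 ⇒ b_0 = 5 − 0 − 4 = 1; all invariant factors of ∂_1 are 1 so no torsion. So H_0 ≅ Z.
rank ∂_1 = 4, rank ∂_2 = 0 ⇒ b_1 = 6 − 4 − 0 = 2. So H_1 ≅ Z^2.

H_0 = Z,  H_1 = Z^2.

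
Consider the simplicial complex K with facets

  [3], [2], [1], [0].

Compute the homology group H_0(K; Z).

H_0 = Z^4.

Order the vertices as 0 < 1 < 2 < 3. Listing each simplex with vertices in this order, K has dimension 0 with simplices:

  0-simplices (4): [0], [1], [2], [3]

so the chain groups are C_0 ≅ Z^4.

Computing H_k = (kernel of ∂_k) / (image of ∂_{k+1}):

  H_0: rank C_0 − rank ∂_1 = 4 − 0 = 4, and there is no ∂_1, so H_0 ≅ Z^4.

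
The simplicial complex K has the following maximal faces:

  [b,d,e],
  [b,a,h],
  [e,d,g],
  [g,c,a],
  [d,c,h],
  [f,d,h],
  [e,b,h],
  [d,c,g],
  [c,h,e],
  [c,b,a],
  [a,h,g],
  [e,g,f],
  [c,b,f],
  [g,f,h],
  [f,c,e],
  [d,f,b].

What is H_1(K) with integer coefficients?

H_1 = Z^2.

Take the total order a < b < c < d < e < f < g < h on the vertex set. Then K (dimension 2) consists of the simplices:

  0-simplices (8): a, b, c, d, e, f, g, h
  1-simplices (24): ab, ac, ag, ah, bc, bd, be, bf, bh, cd, ce, cf, cg, ch, de, df, dg, dh, ef, eg, eh, fg, fh, gh
  2-simplices (16): abc, abh, acg, agh, bcf, bde, bdf, beh, cdg, cdh, cef, ceh, deg, dfh, efg, fgh

giving chain groups C_0 ≅ Z^8, C_1 ≅ Z^24, C_2 ≅ Z^16.

The boundary map ∂_1: C_1 → C_0 is given by ∂[p,q] = [q] − [p].
This gives a 8×24 integer matrix of rank 7; reducing to Smith normal form yields diagonal entries (1,1,1,1,1,1,1).

Boundary ∂_2: C_2 → C_1 sends each 2-simplex [p,q,r] to [q,r] − [p,r] + [p,q]. For instance
  ∂cdg = dg − cg + cd,
  ∂bde = de − be + bd.
This gives a 24×16 integer matrix of rank 15; reducing to Smith normal form yields diagonal entries (1,1,1,1,1,1,1,1,1,1,1,1,1,1,1).

Computing H_k = (kernel of ∂_k) / (image of ∂_{k+1}):

  H_1: rank ker ∂_1 − rank ∂_2 = (24 − 7) − 15 = 2, and the invariant factors of ∂_2 are all 1, so H_1 = Z^2.

(K is a triangulation of the torus T^2.)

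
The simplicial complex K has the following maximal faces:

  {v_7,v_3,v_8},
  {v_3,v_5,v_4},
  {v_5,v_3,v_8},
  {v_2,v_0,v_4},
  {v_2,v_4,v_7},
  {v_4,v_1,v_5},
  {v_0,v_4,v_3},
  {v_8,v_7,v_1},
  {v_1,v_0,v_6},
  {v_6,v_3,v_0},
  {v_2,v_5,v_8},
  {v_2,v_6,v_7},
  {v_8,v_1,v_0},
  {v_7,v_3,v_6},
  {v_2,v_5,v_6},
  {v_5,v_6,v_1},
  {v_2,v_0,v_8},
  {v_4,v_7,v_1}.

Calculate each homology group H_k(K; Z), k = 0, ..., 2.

H_0 = Z,  H_1 = Z^2,  H_2 = Z.

We work with the vertex ordering v_0 < v_1 < v_2 < v_3 < v_4 < v_5 < v_6 < v_7 < v_8. The simplices of K, each written with vertices in increasing order, are:

  0-simplices (9): [v_0], [v_1], [v_2], [v_3], [v_4], [v_5], [v_6], [v_7], [v_8]
  1-simplices (27): (27 of them)
  2-simplices (18): (18 of them)

giving chain groups C_0 ≅ Z^9, C_1 ≅ Z^27, C_2 ≅ Z^18.

∂_1: C_1 → C_0 is given by ∂[p,q] = [q] − [p]. For instance
  ∂[v_1,v_5] = [v_5] − [v_1].
The 9×27 boundary matrix has rank 8 and Smith normal form diag(1,1,1,1,1,1,1,1).

The boundary map ∂_2: C_2 → C_1 sends each 2-simplex [p,q,r] to [q,r] − [p,r] + [p,q]. For instance
  ∂[v_1,v_4,v_5] = [v_4,v_5] − [v_1,v_5] + [v_1,v_4],
  ∂[v_1,v_5,v_6] = [v_5,v_6] − [v_1,v_6] + [v_1,v_5].
The resulting 27×18 matrix has rank 17, and its Smith normal form has invariant factors (1,1,1,1,1,1,1,1,1,1,1,1,1,1,1,1,1).

Now H_k = ker ∂_k / im ∂_{k+1}, so:

  H_0: rank C_0 − rank ∂_1 = 9 − 8 = 1, and the invariant factors of ∂_1 are all 1, so H_0 ≅ Z.
  H_1: rank ker ∂_1 − rank ∂_2 = (27 − 8) − 17 = 2, and the invariant factors of ∂_2 are all 1, so H_1 ≅ Z^2.
  H_2: rank ker ∂_2 − rank ∂_3 = (18 − 17) − 0 = 1, and there is no ∂_3, so H_2 ≅ Z.

As a check, the Euler characteristic is 9 − 27 + 18 = 0, which agrees with 1 − 2 + 1 = 0.
(K is a triangulation of the torus T^2.)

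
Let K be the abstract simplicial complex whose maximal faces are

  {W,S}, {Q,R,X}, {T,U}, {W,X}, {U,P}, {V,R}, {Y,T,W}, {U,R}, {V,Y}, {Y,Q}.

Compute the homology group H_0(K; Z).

H_0 = Z.

We work with the vertex ordering P < Q < R < S < T < U < V < W < X < Y. The simplices of K, each written with vertices in increasing order, are:

  0-simplices (10): P, Q, R, S, T, U, V, W, X, Y
  1-simplices (14): PU, QR, QX, QY, RU, RV, RX, SW, TU, TW, TY, VY, WX, WY
  2-simplices (2): QRX, TWY

Hence C_0 ≅ Z^10, C_1 ≅ Z^14, C_2 ≅ Z^2.

The boundary map ∂_1: C_1 → C_0 is given by ∂[p,q] = [q] − [p]. For instance
  ∂PU = U − P.
The 10×14 boundary matrix has rank 9 and Smith normal form diag(1,1,1,1,1,1,1,1,1).

The boundary map ∂_2: C_2 → C_1 acts by ∂[p,q,r] = [q,r] − [p,r] + [p,q]. For instance
  ∂TWY = WY − TY + TW,
  ∂QRX = RX − QX + QR.
The 14×2 boundary matrix has rank 2 and Smith normal form diag(1,1).

Reading off H_k = ker ∂_k / im ∂_{k+1}:

  H_0: rank C_0 − rank ∂_1 = 10 − 9 = 1, and the invariant factors of ∂_1 are all 1, so H_0 ≅ Z.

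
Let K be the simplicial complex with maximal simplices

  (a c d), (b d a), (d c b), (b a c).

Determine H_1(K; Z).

K has 4 vertices, 6 edges, 4 triangles.
rank ∂_1 = 3, rank ∂_2 = 3 ⇒ b_1 = 6 − 3 − 3 = 0; all invariant factors of ∂_2 are 1 so no torsion. So H_1 ≅ 0.

H_1 ≅ 0.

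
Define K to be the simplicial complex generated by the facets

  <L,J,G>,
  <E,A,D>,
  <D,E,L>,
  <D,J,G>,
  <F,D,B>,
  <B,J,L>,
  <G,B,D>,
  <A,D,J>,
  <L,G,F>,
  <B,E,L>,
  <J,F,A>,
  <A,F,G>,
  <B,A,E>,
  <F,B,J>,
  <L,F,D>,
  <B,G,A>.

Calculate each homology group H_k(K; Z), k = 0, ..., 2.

H_0 = Z,  H_1 = Z^2,  H_2 = Z.

Take the total order A < B < D < E < F < G < J < L on the vertex set. Then K (dimension 2) consists of the simplices:

  0-simplices (8): A, B, D, E, F, G, J, L
  1-simplices (24): AB, AD, AE, AF, AG, AJ, BD, BE, BF, BG, BJ, BL, DE, DF, DG, DJ, DL, EL, FG, FJ, FL, GJ, GL, JL
  2-simplices (16): ABE, ABG, ADE, ADJ, AFG, AFJ, BDF, BDG, BEL, BFJ, BJL, DEL, DFL, DGJ, FGL, GJL

giving chain groups C_0 ≅ Z^8, C_1 ≅ Z^24, C_2 ≅ Z^16.

Boundary ∂_1: C_1 → C_0 is given by ∂[p,q] = [q] − [p]. For instance
  ∂DG = G − D.
The resulting 8×24 matrix has rank 7, and its Smith normal form has invariant factors (1,1,1,1,1,1,1).

Boundary ∂_2: C_2 → C_1 sends each 2-simplex [p,q,r] to [q,r] − [p,r] + [p,q]. For instance
  ∂BJL = JL − BL + BJ,
  ∂FGL = GL − FL + FG.
This gives a 24×16 integer matrix of rank 15; reducing to Smith normal form yields diagonal entries (1,1,1,1,1,1,1,1,1,1,1,1,1,1,1).

Computing H_k = (kernel of ∂_k) / (image of ∂_{k+1}):

  H_0: rank C_0 − rank ∂_1 = 8 − 7 = 1, and the invariant factors of ∂_1 are all 1, so H_0 = Z.
  H_1: rank ker ∂_1 − rank ∂_2 = (24 − 7) − 15 = 2, and the invariant factors of ∂_2 are all 1, so H_1 = Z^2.
  H_2: rank ker ∂_2 − rank ∂_3 = (16 − 15) − 0 = 1, and there is no ∂_3, so H_2 = Z.

(K is a triangulation of the torus T^2.)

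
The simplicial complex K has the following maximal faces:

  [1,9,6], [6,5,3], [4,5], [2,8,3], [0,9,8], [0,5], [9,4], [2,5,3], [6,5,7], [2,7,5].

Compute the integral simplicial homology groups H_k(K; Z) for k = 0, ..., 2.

H_0 ≅ Z,  H_1 ≅ Z^3,  H_2 = 0.

We work with the vertex ordering 0 < 1 < 2 < 3 < 4 < 5 < 6 < 7 < 8 < 9. The simplices of K, each written with vertices in increasing order, are:

  0-simplices (10): [0], [1], [2], [3], [4], [5], [6], [7], [8], [9]
  1-simplices (19): [0,5], [0,8], [0,9], [1,6], [1,9], [2,3], [2,5], [2,7], [2,8], [3,5], [3,6], [3,8], [4,5], [4,9], [5,6], [5,7], [6,7], [6,9], [8,9]
  2-simplices (7): [0,8,9], [1,6,9], [2,3,5], [2,3,8], [2,5,7], [3,5,6], [5,6,7]

giving chain groups C_0 ≅ Z^10, C_1 ≅ Z^19, C_2 ≅ Z^7.

∂_1: C_1 → C_0 is given by ∂[p,q] = [q] − [p]. For instance
  ∂[0,5] = [5] − [0].
This gives a 10×19 integer matrix of rank 9; reducing to Smith normal form yields diagonal entries (1,1,1,1,1,1,1,1,1).

∂_2: C_2 → C_1 sends each 2-simplex [p,q,r] to [q,r] − [p,r] + [p,q]. For instance
  ∂[5,6,7] = [6,7] − [5,7] + [5,6],
  ∂[2,5,7] = [5,7] − [2,7] + [2,5].
The 19×7 boundary matrix has rank 7 and Smith normal form diag(1,1,1,1,1,1,1).

Computing H_k = (kernel of ∂_k) / (image of ∂_{k+1}):

  H_0: rank C_0 − rank ∂_1 = 10 − 9 = 1, and the invariant factors of ∂_1 are all 1, so H_0 = Z.
  H_1: rank ker ∂_1 − rank ∂_2 = (19 − 9) − 7 = 3, and the invariant factors of ∂_2 are all 1, so H_1 = Z^3.
  H_2: rank ker ∂_2 − rank ∂_3 = (7 − 7) − 0 = 0, and there is no ∂_3, so H_2 = 0.

As a check, the Euler characteristic is 10 − 19 + 7 = -2, which agrees with 1 − 3 + 0 = -2.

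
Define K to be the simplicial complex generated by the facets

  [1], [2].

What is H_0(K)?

H_0 ≅ Z^2.

Order the vertices as 1 < 2. Listing each simplex with vertices in this order, K has dimension 0 with simplices:

  0-simplices (2): [1], [2]

giving chain groups C_0 ≅ Z^2.

Computing H_k = (kernel of ∂_k) / (image of ∂_{k+1}):

  H_0: rank C_0 − rank ∂_1 = 2 − 0 = 2, and there is no ∂_1, so H_0 ≅ Z^2.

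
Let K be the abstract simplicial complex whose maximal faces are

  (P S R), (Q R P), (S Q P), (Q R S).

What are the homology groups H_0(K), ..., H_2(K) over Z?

H_0 = Z,  H_1 = 0,  H_2 = Z.

Fix the vertex order P < Q < R < S and write every simplex with vertices in increasing order. Then dim K = 2 and the simplices of K are:

  0-simplices (4): P, Q, R, S
  1-simplices (6): PQ, PR, PS, QR, QS, RS
  2-simplices (4): PQR, PQS, PRS, QRS

giving chain groups C_0 ≅ Z^4, C_1 ≅ Z^6, C_2 ≅ Z^4.

The boundary map ∂_1: C_1 → C_0 is given by ∂[p,q] = [q] − [p].
The resulting 4×6 matrix has rank 3, and its Smith normal form has invariant factors (1,1,1).

Boundary ∂_2: C_2 → C_1 sends each 2-simplex [p,q,r] to [q,r] − [p,r] + [p,q]. For instance
  ∂PRS = RS − PS + PR,
  ∂PQR = QR − PR + PQ.
As a 6×4 matrix over Z this has rank 3, with invariant factors (1,1,1).

From H_k ≅ ker(∂_k) / im(∂_{k+1}) we obtain:

  H_0: rank C_0 − rank ∂_1 = 4 − 3 = 1, and the invariant factors of ∂_1 are all 1, so H_0 ≅ Z.
  H_1: rank ker ∂_1 − rank ∂_2 = (6 − 3) − 3 = 0, and the invariant factors of ∂_2 are all 1, so H_1 ≅ 0.
  H_2: rank ker ∂_2 − rank ∂_3 = (4 − 3) − 0 = 1, and there is no ∂_3, so H_2 ≅ Z.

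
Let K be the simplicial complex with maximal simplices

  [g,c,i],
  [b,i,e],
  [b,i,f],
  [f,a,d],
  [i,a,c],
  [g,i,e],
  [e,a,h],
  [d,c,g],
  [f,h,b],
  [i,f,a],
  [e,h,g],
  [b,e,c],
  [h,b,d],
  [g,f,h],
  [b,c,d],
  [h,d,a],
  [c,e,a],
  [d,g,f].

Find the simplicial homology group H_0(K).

Order the vertices as a < b < c < d < e < f < g < h < i. Listing each simplex with vertices in this order, K has dimension 2 with simplices:

  0-simplices (9): a, b, c, d, e, f, g, h, i
  1-simplices (27): ac, ad, ae, af, ah, ai, bc, bd, be, bf, bh, bi, cd, ce, cg, ci, df, dg, dh, eg, eh, ei, fg, fh, fi, gh, gi
  2-simplices (18): ace, aci, adf, adh, aeh, afi, bcd, bce, bdh, bei, bfh, bfi, cdg, cgi, dfg, egh, egi, fgh

giving chain groups C_0 ≅ Z^9, C_1 ≅ Z^27, C_2 ≅ Z^18.

Boundary ∂_1: C_1 → C_0 sends each edge [p,q] (with p < q) to q − p. For instance
  ∂fh = h − f.
As a 9×27 matrix over Z this has rank 8, with invariant factors (1,1,1,1,1,1,1,1).

Boundary ∂_2: C_2 → C_1 maps a triangle to the signed sum of its edges. For instance
  ∂bce = ce − be + bc,
  ∂egi = gi − ei + eg.
The 27×18 boundary matrix has rank 18 and Smith normal form diag(1,1,1,1,1,1,1,1,1,1,1,1,1,1,1,1,1,2).

Computing H_k = (kernel of ∂_k) / (image of ∂_{k+1}):

  H_0: rank C_0 − rank ∂_1 = 9 − 8 = 1, and the invariant factors of ∂_1 are all 1, so H_0 ≅ Z.

H_0 = Z.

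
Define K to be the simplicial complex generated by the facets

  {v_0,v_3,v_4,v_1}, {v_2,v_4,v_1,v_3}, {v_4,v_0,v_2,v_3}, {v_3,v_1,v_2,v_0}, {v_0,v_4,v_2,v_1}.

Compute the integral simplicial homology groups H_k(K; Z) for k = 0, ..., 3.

H_0 = Z,  H_1 = 0,  H_2 = 0,  H_3 = Z.

Fix the vertex order v_0 < v_1 < v_2 < v_3 < v_4 and write every simplex with vertices in increasing order. Then dim K = 3 and the simplices of K are:

  0-simplices (5): [v_0], [v_1], [v_2], [v_3], [v_4]
  1-simplices (10): [v_0,v_1], [v_0,v_2], [v_0,v_3], [v_0,v_4], [v_1,v_2], [v_1,v_3], [v_1,v_4], [v_2,v_3], [v_2,v_4], [v_3,v_4]
  2-simplices (10): [v_0,v_1,v_2], [v_0,v_1,v_3], [v_0,v_1,v_4], [v_0,v_2,v_3], [v_0,v_2,v_4], [v_0,v_3,v_4], [v_1,v_2,v_3], [v_1,v_2,v_4], [v_1,v_3,v_4], [v_2,v_3,v_4]
  3-simplices (5): [v_0,v_1,v_2,v_3], [v_0,v_1,v_2,v_4], [v_0,v_1,v_3,v_4], [v_0,v_2,v_3,v_4], [v_1,v_2,v_3,v_4]

giving chain groups C_0 ≅ Z^5, C_1 ≅ Z^10, C_2 ≅ Z^10, C_3 ≅ Z^5.

The boundary map ∂_1: C_1 → C_0 is given by ∂[p,q] = [q] − [p]. For instance
  ∂[v_0,v_2] = [v_2] − [v_0].
This gives a 5×10 integer matrix of rank 4; reducing to Smith normal form yields diagonal entries (1,1,1,1).

Boundary ∂_2: C_2 → C_1 sends each 2-simplex [p,q,r] to [q,r] − [p,r] + [p,q]. For instance
  ∂[v_0,v_1,v_3] = [v_1,v_3] − [v_0,v_3] + [v_0,v_1],
  ∂[v_0,v_2,v_4] = [v_2,v_4] − [v_0,v_4] + [v_0,v_2].
The 10×10 boundary matrix has rank 6 and Smith normal form diag(1,1,1,1,1,1).

Boundary ∂_3: C_3 → C_2 sends each 3-simplex σ to the alternating sum Σ_i (−1)^i (σ with its i-th vertex removed). For instance
  ∂[v_0,v_1,v_2,v_4] = [v_1,v_2,v_4] − [v_0,v_2,v_4] + [v_0,v_1,v_4] − [v_0,v_1,v_2],
  ∂[v_0,v_1,v_2,v_3] = [v_1,v_2,v_3] − [v_0,v_2,v_3] + [v_0,v_1,v_3] − [v_0,v_1,v_2].
This gives a 10×5 integer matrix of rank 4; reducing to Smith normal form yields diagonal entries (1,1,1,1).

Reading off H_k = ker ∂_k / im ∂_{k+1}:

  H_0: rank C_0 − rank ∂_1 = 5 − 4 = 1, and the invariant factors of ∂_1 are all 1, so H_0 ≅ Z.
  H_1: rank ker ∂_1 − rank ∂_2 = (10 − 4) − 6 = 0, and the invariant factors of ∂_2 are all 1, so H_1 ≅ 0.
  H_2: rank ker ∂_2 − rank ∂_3 = (10 − 6) − 4 = 0, and the invariant factors of ∂_3 are all 1, so H_2 ≅ 0.
  H_3: rank ker ∂_3 − rank ∂_4 = (5 − 4) − 0 = 1, and there is no ∂_4, so H_3 ≅ Z.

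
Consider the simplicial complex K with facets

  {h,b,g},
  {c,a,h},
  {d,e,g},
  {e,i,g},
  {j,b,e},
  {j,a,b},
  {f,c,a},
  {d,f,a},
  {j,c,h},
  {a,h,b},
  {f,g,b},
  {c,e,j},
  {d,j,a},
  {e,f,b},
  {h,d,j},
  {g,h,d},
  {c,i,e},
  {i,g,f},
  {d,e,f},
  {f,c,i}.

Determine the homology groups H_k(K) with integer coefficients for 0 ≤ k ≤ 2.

Order the vertices as a < b < c < d < e < f < g < h < i < j. Listing each simplex with vertices in this order, K has dimension 2 with simplices:

  0-simplices (10): a, b, c, d, e, f, g, h, i, j
  1-simplices (30): ab, ac, ad, af, ah, aj, be, bf, bg, bh, bj, ce, cf, ch, ci, cj, de, df, dg, dh, dj, ef, eg, ei, ej, fg, fi, gh, gi, hj
  2-simplices (20): abh, abj, acf, ach, adf, adj, bef, bej, bfg, bgh, cei, cej, cfi, chj, def, deg, dgh, dhj, egi, fgi

giving chain groups C_0 ≅ Z^10, C_1 ≅ Z^30, C_2 ≅ Z^20.

The boundary map ∂_1: C_1 → C_0 is given by ∂[p,q] = [q] − [p]. For instance
  ∂ci = i − c.
The 10×30 boundary matrix has rank 9 and Smith normal form diag(1,1,1,1,1,1,1,1,1).

∂_2: C_2 → C_1 maps a triangle to the signed sum of its edges. For instance
  ∂deg = eg − dg + de,
  ∂dgh = gh − dh + dg.
This gives a 30×20 integer matrix of rank 20; reducing to Smith normal form yields diagonal entries (1,1,1,1,1,1,1,1,1,1,1,1,1,1,1,1,1,1,1,2).

Computing H_k = (kernel of ∂_k) / (image of ∂_{k+1}):

  H_0: rank C_0 − rank ∂_1 = 10 − 9 = 1, and the invariant factors of ∂_1 are all 1, so H_0 ≅ Z.
  H_1: rank ker ∂_1 − rank ∂_2 = (30 − 9) − 20 = 1, and ∂_2 has invariant factor 2 > 1, so H_1 ≅ Z × Z/2.
  H_2: rank ker ∂_2 − rank ∂_3 = (20 − 20) − 0 = 0, and there is no ∂_3, so H_2 ≅ 0.

(K is a triangulation of the Klein bottle.)

H_0 ≅ Z,  H_1 ≅ Z × Z/2,  H_2 = 0.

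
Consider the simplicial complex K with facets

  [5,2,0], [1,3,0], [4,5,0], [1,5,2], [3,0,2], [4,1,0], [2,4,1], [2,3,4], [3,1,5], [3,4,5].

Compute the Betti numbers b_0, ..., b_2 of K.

We work with the vertex ordering 0 < 1 < 2 < 3 < 4 < 5. The simplices of K, each written with vertices in increasing order, are:

  0-simplices (6): [0], [1], [2], [3], [4], [5]
  1-simplices (15): [0,1], [0,2], [0,3], [0,4], [0,5], [1,2], [1,3], [1,4], [1,5], [2,3], [2,4], [2,5], [3,4], [3,5], [4,5]
  2-simplices (10): [0,1,3], [0,1,4], [0,2,3], [0,2,5], [0,4,5], [1,2,4], [1,2,5], [1,3,5], [2,3,4], [3,4,5]

so the chain groups are C_0 ≅ Z^6, C_1 ≅ Z^15, C_2 ≅ Z^10.

The boundary map ∂_1: C_1 → C_0 sends each edge [p,q] (with p < q) to q − p. For instance
  ∂[2,4] = [4] − [2].
As a 6×15 matrix over Z this has rank 5, with invariant factors (1,1,1,1,1).

The boundary map ∂_2: C_2 → C_1 sends each 2-simplex [p,q,r] to [q,r] − [p,r] + [p,q]. For instance
  ∂[0,1,3] = [1,3] − [0,3] + [0,1],
  ∂[1,2,5] = [2,5] − [1,5] + [1,2].
The resulting 15×10 matrix has rank 10, and its Smith normal form has invariant factors (1,1,1,1,1,1,1,1,1,2).

Computing H_k = (kernel of ∂_k) / (image of ∂_{k+1}):

  H_0: rank C_0 − rank ∂_1 = 6 − 5 = 1, and the invariant factors of ∂_1 are all 1, so H_0 = Z.
  H_1: rank ker ∂_1 − rank ∂_2 = (15 − 5) − 10 = 0, and ∂_2 has invariant factor 2 > 1, so H_1 = Z/2.
  H_2: rank ker ∂_2 − rank ∂_3 = (10 − 10) − 0 = 0, and there is no ∂_3, so H_2 = 0.

Hence the Betti numbers are b_0 = 1, b_1 = 0, b_2 = 0.

b_0 = 1, b_1 = 0, b_2 = 0.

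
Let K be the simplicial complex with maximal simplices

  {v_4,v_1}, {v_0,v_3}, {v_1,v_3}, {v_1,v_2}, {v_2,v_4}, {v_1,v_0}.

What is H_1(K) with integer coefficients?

Order the vertices as v_0 < v_1 < v_2 < v_3 < v_4. Listing each simplex with vertices in this order, K has dimension 1 with simplices:

  0-simplices (5): [v_0], [v_1], [v_2], [v_3], [v_4]
  1-simplices (6): [v_0,v_1], [v_0,v_3], [v_1,v_2], [v_1,v_3], [v_1,v_4], [v_2,v_4]

giving chain groups C_0 ≅ Z^5, C_1 ≅ Z^6.

The boundary map ∂_1: C_1 → C_0 maps an edge to its endpoints' difference, ∂[p,q] = q − p.
The resulting 5×6 matrix has rank 4, and its Smith normal form has invariant factors (1,1,1,1).

Now H_k = ker ∂_k / im ∂_{k+1}, so:

  H_1: rank ker ∂_1 − rank ∂_2 = (6 − 4) − 0 = 2, and there is no ∂_2, so H_1 = Z^2.

(K is a triangulation of a wedge of 2 circles.)

H_1 = Z^2.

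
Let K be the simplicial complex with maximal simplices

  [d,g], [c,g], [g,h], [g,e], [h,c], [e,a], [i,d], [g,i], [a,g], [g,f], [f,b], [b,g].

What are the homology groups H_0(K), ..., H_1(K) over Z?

K has 9 vertices, 12 edges.
rank ∂_0 = 0, rank ∂_1 = 8 ⇒ b_0 = 9 − 0 − 8 = 1; all invariant factors of ∂_1 are 1 so no torsion. So H_0 = Z.
rank ∂_1 = 8, rank ∂_2 = 0 ⇒ b_1 = 12 − 8 − 0 = 4. So H_1 = Z^4.

H_0 ≅ Z,  H_1 ≅ Z^4.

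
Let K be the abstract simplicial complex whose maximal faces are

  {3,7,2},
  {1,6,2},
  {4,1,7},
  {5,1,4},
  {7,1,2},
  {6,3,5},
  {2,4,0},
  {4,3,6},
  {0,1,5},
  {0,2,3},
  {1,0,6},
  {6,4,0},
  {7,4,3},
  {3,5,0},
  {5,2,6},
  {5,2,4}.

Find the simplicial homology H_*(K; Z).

H_0 ≅ Z,  H_1 ≅ Z^2,  H_2 ≅ Z.

Order the vertices as 0 < 1 < 2 < 3 < 4 < 5 < 6 < 7. Listing each simplex with vertices in this order, K has dimension 2 with simplices:

  0-simplices (8): [0], [1], [2], [3], [4], [5], [6], [7]
  1-simplices (24): (24 of them)
  2-simplices (16): [0,1,5], [0,1,6], [0,2,3], [0,2,4], [0,3,5], [0,4,6], [1,2,6], [1,2,7], [1,4,5], [1,4,7], [2,3,7], [2,4,5], [2,5,6], [3,4,6], [3,4,7], [3,5,6]

Hence C_0 ≅ Z^8, C_1 ≅ Z^24, C_2 ≅ Z^16.

The boundary map ∂_1: C_1 → C_0 is given by ∂[p,q] = [q] − [p].
The resulting 8×24 matrix has rank 7, and its Smith normal form has invariant factors (1,1,1,1,1,1,1).

The boundary map ∂_2: C_2 → C_1 maps a triangle to the signed sum of its edges. For instance
  ∂[3,5,6] = [5,6] − [3,6] + [3,5],
  ∂[0,1,6] = [1,6] − [0,6] + [0,1].
The resulting 24×16 matrix has rank 15, and its Smith normal form has invariant factors (1,1,1,1,1,1,1,1,1,1,1,1,1,1,1).

From H_k ≅ ker(∂_k) / im(∂_{k+1}) we obtain:

  H_0: rank C_0 − rank ∂_1 = 8 − 7 = 1, and the invariant factors of ∂_1 are all 1, so H_0 ≅ Z.
  H_1: rank ker ∂_1 − rank ∂_2 = (24 − 7) − 15 = 2, and the invariant factors of ∂_2 are all 1, so H_1 ≅ Z^2.
  H_2: rank ker ∂_2 − rank ∂_3 = (16 − 15) − 0 = 1, and there is no ∂_3, so H_2 ≅ Z.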